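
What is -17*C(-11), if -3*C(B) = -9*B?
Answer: 561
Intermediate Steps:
C(B) = 3*B (C(B) = -(-3)*B = 3*B)
-17*C(-11) = -51*(-11) = -17*(-33) = 561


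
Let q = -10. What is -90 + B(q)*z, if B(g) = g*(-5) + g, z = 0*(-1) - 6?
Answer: -330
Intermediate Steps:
z = -6 (z = 0 - 6 = -6)
B(g) = -4*g (B(g) = -5*g + g = -4*g)
-90 + B(q)*z = -90 - 4*(-10)*(-6) = -90 + 40*(-6) = -90 - 240 = -330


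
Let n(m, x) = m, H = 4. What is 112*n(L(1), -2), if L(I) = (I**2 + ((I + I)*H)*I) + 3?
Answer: 1344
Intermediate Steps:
L(I) = 3 + 9*I**2 (L(I) = (I**2 + ((I + I)*4)*I) + 3 = (I**2 + ((2*I)*4)*I) + 3 = (I**2 + (8*I)*I) + 3 = (I**2 + 8*I**2) + 3 = 9*I**2 + 3 = 3 + 9*I**2)
112*n(L(1), -2) = 112*(3 + 9*1**2) = 112*(3 + 9*1) = 112*(3 + 9) = 112*12 = 1344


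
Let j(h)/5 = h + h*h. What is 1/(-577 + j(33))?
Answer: 1/5033 ≈ 0.00019869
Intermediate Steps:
j(h) = 5*h + 5*h² (j(h) = 5*(h + h*h) = 5*(h + h²) = 5*h + 5*h²)
1/(-577 + j(33)) = 1/(-577 + 5*33*(1 + 33)) = 1/(-577 + 5*33*34) = 1/(-577 + 5610) = 1/5033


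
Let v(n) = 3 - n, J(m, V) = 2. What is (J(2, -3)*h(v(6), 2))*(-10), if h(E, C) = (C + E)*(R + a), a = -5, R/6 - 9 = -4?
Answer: 500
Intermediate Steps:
R = 30 (R = 54 + 6*(-4) = 54 - 24 = 30)
h(E, C) = 25*C + 25*E (h(E, C) = (C + E)*(30 - 5) = (C + E)*25 = 25*C + 25*E)
(J(2, -3)*h(v(6), 2))*(-10) = (2*(25*2 + 25*(3 - 1*6)))*(-10) = (2*(50 + 25*(3 - 6)))*(-10) = (2*(50 + 25*(-3)))*(-10) = (2*(50 - 75))*(-10) = (2*(-25))*(-10) = -50*(-10) = 500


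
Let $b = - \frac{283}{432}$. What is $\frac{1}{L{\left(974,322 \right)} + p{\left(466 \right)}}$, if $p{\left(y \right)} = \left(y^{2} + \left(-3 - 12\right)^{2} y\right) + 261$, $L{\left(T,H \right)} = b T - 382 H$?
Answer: $\frac{216}{42902987} \approx 5.0346 \cdot 10^{-6}$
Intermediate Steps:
$b = - \frac{283}{432}$ ($b = \left(-283\right) \frac{1}{432} = - \frac{283}{432} \approx -0.65509$)
$L{\left(T,H \right)} = - 382 H - \frac{283 T}{432}$ ($L{\left(T,H \right)} = - \frac{283 T}{432} - 382 H = - 382 H - \frac{283 T}{432}$)
$p{\left(y \right)} = 261 + y^{2} + 225 y$ ($p{\left(y \right)} = \left(y^{2} + \left(-15\right)^{2} y\right) + 261 = \left(y^{2} + 225 y\right) + 261 = 261 + y^{2} + 225 y$)
$\frac{1}{L{\left(974,322 \right)} + p{\left(466 \right)}} = \frac{1}{\left(\left(-382\right) 322 - \frac{137821}{216}\right) + \left(261 + 466^{2} + 225 \cdot 466\right)} = \frac{1}{\left(-123004 - \frac{137821}{216}\right) + \left(261 + 217156 + 104850\right)} = \frac{1}{- \frac{26706685}{216} + 322267} = \frac{1}{\frac{42902987}{216}} = \frac{216}{42902987}$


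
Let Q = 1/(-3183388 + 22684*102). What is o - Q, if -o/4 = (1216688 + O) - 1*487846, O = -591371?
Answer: -478190124079/869620 ≈ -5.4988e+5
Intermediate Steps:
o = -549884 (o = -4*((1216688 - 591371) - 1*487846) = -4*(625317 - 487846) = -4*137471 = -549884)
Q = -1/869620 (Q = 1/(-3183388 + 2313768) = 1/(-869620) = -1/869620 ≈ -1.1499e-6)
o - Q = -549884 - 1*(-1/869620) = -549884 + 1/869620 = -478190124079/869620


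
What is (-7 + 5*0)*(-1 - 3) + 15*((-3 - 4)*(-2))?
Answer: 238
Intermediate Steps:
(-7 + 5*0)*(-1 - 3) + 15*((-3 - 4)*(-2)) = (-7 + 0)*(-4) + 15*(-7*(-2)) = -7*(-4) + 15*14 = 28 + 210 = 238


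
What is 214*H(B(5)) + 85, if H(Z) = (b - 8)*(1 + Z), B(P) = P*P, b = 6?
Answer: -11043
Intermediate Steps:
B(P) = P²
H(Z) = -2 - 2*Z (H(Z) = (6 - 8)*(1 + Z) = -2*(1 + Z) = -2 - 2*Z)
214*H(B(5)) + 85 = 214*(-2 - 2*5²) + 85 = 214*(-2 - 2*25) + 85 = 214*(-2 - 50) + 85 = 214*(-52) + 85 = -11128 + 85 = -11043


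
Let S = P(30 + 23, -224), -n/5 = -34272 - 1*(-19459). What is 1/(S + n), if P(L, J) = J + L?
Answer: 1/73894 ≈ 1.3533e-5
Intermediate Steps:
n = 74065 (n = -5*(-34272 - 1*(-19459)) = -5*(-34272 + 19459) = -5*(-14813) = 74065)
S = -171 (S = -224 + (30 + 23) = -224 + 53 = -171)
1/(S + n) = 1/(-171 + 74065) = 1/73894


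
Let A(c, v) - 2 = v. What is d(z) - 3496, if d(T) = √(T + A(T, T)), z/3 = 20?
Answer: -3496 + √122 ≈ -3485.0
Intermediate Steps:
z = 60 (z = 3*20 = 60)
A(c, v) = 2 + v
d(T) = √(2 + 2*T) (d(T) = √(T + (2 + T)) = √(2 + 2*T))
d(z) - 3496 = √(2 + 2*60) - 3496 = √(2 + 120) - 3496 = √122 - 3496 = -3496 + √122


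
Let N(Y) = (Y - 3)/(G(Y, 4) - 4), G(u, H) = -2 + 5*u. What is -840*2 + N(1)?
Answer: -1678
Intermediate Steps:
N(Y) = (-3 + Y)/(-6 + 5*Y) (N(Y) = (Y - 3)/((-2 + 5*Y) - 4) = (-3 + Y)/(-6 + 5*Y))
-840*2 + N(1) = -840*2 + (-3 + 1)/(-6 + 5*1) = -60*28 - 2/(-6 + 5) = -1680 - 2/(-1) = -1680 - 1*(-2) = -1680 + 2 = -1678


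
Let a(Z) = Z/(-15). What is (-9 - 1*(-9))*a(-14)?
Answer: 0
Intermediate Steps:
a(Z) = -Z/15 (a(Z) = Z*(-1/15) = -Z/15)
(-9 - 1*(-9))*a(-14) = (-9 - 1*(-9))*(-1/15*(-14)) = (-9 + 9)*(14/15) = 0*(14/15) = 0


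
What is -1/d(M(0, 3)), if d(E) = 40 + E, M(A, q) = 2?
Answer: -1/42 ≈ -0.023810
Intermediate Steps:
-1/d(M(0, 3)) = -1/(40 + 2) = -1/42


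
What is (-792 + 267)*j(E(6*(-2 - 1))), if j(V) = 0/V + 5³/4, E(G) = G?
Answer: -65625/4 ≈ -16406.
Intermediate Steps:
j(V) = 125/4 (j(V) = 0 + 125*(¼) = 0 + 125/4 = 125/4)
(-792 + 267)*j(E(6*(-2 - 1))) = (-792 + 267)*(125/4) = -525*125/4 = -65625/4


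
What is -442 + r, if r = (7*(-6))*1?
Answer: -484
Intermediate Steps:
r = -42 (r = -42*1 = -42)
-442 + r = -442 - 42 = -484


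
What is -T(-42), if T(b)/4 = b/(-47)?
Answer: -168/47 ≈ -3.5745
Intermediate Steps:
T(b) = -4*b/47 (T(b) = 4*(b/(-47)) = 4*(b*(-1/47)) = 4*(-b/47) = -4*b/47)
-T(-42) = -(-4)*(-42)/47 = -1*168/47 = -168/47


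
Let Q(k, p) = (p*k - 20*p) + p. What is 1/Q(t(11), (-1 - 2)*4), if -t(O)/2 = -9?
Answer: 1/12 ≈ 0.083333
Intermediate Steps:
t(O) = 18 (t(O) = -2*(-9) = 18)
Q(k, p) = -19*p + k*p (Q(k, p) = (k*p - 20*p) + p = (-20*p + k*p) + p = -19*p + k*p)
1/Q(t(11), (-1 - 2)*4) = 1/(((-1 - 2)*4)*(-19 + 18)) = 1/(-3*4*(-1)) = 1/(-12*(-1)) = 1/12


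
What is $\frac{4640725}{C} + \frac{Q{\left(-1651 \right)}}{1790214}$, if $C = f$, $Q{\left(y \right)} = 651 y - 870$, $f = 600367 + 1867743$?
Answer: $\frac{94216941889}{73640751259} \approx 1.2794$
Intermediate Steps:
$f = 2468110$
$Q{\left(y \right)} = -870 + 651 y$
$C = 2468110$
$\frac{4640725}{C} + \frac{Q{\left(-1651 \right)}}{1790214} = \frac{4640725}{2468110} + \frac{-870 + 651 \left(-1651\right)}{1790214} = 4640725 \cdot \frac{1}{2468110} + \left(-870 - 1074801\right) \frac{1}{1790214} = \frac{928145}{493622} - \frac{358557}{596738} = \frac{94216941889}{73640751259}$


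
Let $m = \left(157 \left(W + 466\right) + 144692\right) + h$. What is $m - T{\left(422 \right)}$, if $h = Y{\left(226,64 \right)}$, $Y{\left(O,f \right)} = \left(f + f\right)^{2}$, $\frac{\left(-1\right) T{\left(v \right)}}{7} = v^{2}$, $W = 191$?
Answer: $1510813$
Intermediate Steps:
$T{\left(v \right)} = - 7 v^{2}$
$Y{\left(O,f \right)} = 4 f^{2}$ ($Y{\left(O,f \right)} = \left(2 f\right)^{2} = 4 f^{2}$)
$h = 16384$ ($h = 4 \cdot 64^{2} = 4 \cdot 4096 = 16384$)
$m = 264225$ ($m = \left(157 \left(191 + 466\right) + 144692\right) + 16384 = \left(157 \cdot 657 + 144692\right) + 16384 = \left(103149 + 144692\right) + 16384 = 247841 + 16384 = 264225$)
$m - T{\left(422 \right)} = 264225 - - 7 \cdot 422^{2} = 264225 - \left(-7\right) 178084 = 264225 - -1246588 = 264225 + 1246588 = 1510813$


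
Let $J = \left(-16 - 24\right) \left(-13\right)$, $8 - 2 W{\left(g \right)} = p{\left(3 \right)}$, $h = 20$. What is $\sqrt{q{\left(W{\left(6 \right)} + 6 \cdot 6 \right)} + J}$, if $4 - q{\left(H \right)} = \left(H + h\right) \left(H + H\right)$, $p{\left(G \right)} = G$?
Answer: $\frac{i \sqrt{15922}}{2} \approx 63.091 i$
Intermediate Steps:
$W{\left(g \right)} = \frac{5}{2}$ ($W{\left(g \right)} = 4 - \frac{3}{2} = \frac{5}{2}$)
$q{\left(H \right)} = 4 - 2 H \left(20 + H\right)$ ($q{\left(H \right)} = 4 - \left(H + 20\right) \left(H + H\right) = 4 - \left(20 + H\right) 2 H = 4 - 2 H \left(20 + H\right)$)
$J = 520$ ($J = \left(-40\right) \left(-13\right) = 520$)
$\sqrt{q{\left(W{\left(6 \right)} + 6 \cdot 6 \right)} + J} = \sqrt{\left(4 - 40 \left(\frac{5}{2} + 6 \cdot 6\right) - 2 \left(\frac{5}{2} + 6 \cdot 6\right)^{2}\right) + 520} = \sqrt{\left(4 - 40 \left(\frac{5}{2} + 36\right) - 2 \left(\frac{5}{2} + 36\right)^{2}\right) + 520} = \sqrt{\left(4 - 1540 - 2 \left(\frac{77}{2}\right)^{2}\right) + 520} = \sqrt{\left(4 - 1540 - \frac{5929}{2}\right) + 520} = \sqrt{- \frac{9001}{2} + 520} = \sqrt{- \frac{7961}{2}} = \frac{i \sqrt{15922}}{2}$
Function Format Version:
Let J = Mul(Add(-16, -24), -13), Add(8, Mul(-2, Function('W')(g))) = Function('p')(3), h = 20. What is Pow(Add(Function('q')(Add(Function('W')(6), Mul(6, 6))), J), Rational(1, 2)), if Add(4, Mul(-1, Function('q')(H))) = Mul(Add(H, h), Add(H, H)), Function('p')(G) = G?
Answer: Mul(Rational(1, 2), I, Pow(15922, Rational(1, 2))) ≈ Mul(63.091, I)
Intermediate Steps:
Function('W')(g) = Rational(5, 2) (Function('W')(g) = Add(4, Mul(Rational(-1, 2), 3)) = Add(4, Rational(-3, 2)) = Rational(5, 2))
Function('q')(H) = Add(4, Mul(-2, H, Add(20, H))) (Function('q')(H) = Add(4, Mul(-1, Mul(Add(H, 20), Add(H, H)))) = Add(4, Mul(-1, Mul(Add(20, H), Mul(2, H)))) = Add(4, Mul(-1, Mul(2, H, Add(20, H)))) = Add(4, Mul(-2, H, Add(20, H))))
J = 520 (J = Mul(-40, -13) = 520)
Pow(Add(Function('q')(Add(Function('W')(6), Mul(6, 6))), J), Rational(1, 2)) = Pow(Add(Add(4, Mul(-40, Add(Rational(5, 2), Mul(6, 6))), Mul(-2, Pow(Add(Rational(5, 2), Mul(6, 6)), 2))), 520), Rational(1, 2)) = Pow(Add(Add(4, Mul(-40, Add(Rational(5, 2), 36)), Mul(-2, Pow(Add(Rational(5, 2), 36), 2))), 520), Rational(1, 2)) = Pow(Add(Add(4, Mul(-40, Rational(77, 2)), Mul(-2, Pow(Rational(77, 2), 2))), 520), Rational(1, 2)) = Pow(Add(Add(4, -1540, Mul(-2, Rational(5929, 4))), 520), Rational(1, 2)) = Pow(Add(Add(4, -1540, Rational(-5929, 2)), 520), Rational(1, 2)) = Pow(Add(Rational(-9001, 2), 520), Rational(1, 2)) = Pow(Rational(-7961, 2), Rational(1, 2)) = Mul(Rational(1, 2), I, Pow(15922, Rational(1, 2)))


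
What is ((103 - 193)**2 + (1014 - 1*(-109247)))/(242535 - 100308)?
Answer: 118361/142227 ≈ 0.83220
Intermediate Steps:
((103 - 193)**2 + (1014 - 1*(-109247)))/(242535 - 100308) = ((-90)**2 + (1014 + 109247))/142227 = (8100 + 110261)*(1/142227) = 118361*(1/142227) = 118361/142227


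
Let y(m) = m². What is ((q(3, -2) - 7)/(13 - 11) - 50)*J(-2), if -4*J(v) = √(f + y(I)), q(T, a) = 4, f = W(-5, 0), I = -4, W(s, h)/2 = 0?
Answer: 103/2 ≈ 51.500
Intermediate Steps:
W(s, h) = 0 (W(s, h) = 2*0 = 0)
f = 0
J(v) = -1 (J(v) = -√(0 + (-4)²)/4 = -√(0 + 16)/4 = -√16/4 = -¼*4 = -1)
((q(3, -2) - 7)/(13 - 11) - 50)*J(-2) = ((4 - 7)/(13 - 11) - 50)*(-1) = (-3/2 - 50)*(-1) = -103/2*(-1) = 103/2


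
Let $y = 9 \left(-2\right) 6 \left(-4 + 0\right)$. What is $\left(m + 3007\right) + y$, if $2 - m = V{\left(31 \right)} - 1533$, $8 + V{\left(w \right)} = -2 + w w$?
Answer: $4023$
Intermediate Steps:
$V{\left(w \right)} = -10 + w^{2}$ ($V{\left(w \right)} = -8 + \left(-2 + w w\right) = -8 + \left(-2 + w^{2}\right) = -10 + w^{2}$)
$m = 584$ ($m = 2 - \left(\left(-10 + 31^{2}\right) - 1533\right) = 2 - \left(\left(-10 + 961\right) - 1533\right) = 2 - \left(951 - 1533\right) = 2 - -582 = 2 + 582 = 584$)
$y = 432$ ($y = - 18 \cdot 6 \left(-4\right) = \left(-18\right) \left(-24\right) = 432$)
$\left(m + 3007\right) + y = \left(584 + 3007\right) + 432 = 3591 + 432 = 4023$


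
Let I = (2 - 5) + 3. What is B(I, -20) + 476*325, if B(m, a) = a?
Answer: 154680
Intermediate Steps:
I = 0 (I = -3 + 3 = 0)
B(I, -20) + 476*325 = -20 + 476*325 = -20 + 154700 = 154680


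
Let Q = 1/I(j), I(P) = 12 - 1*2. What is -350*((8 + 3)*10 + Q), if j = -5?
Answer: -38535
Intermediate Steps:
I(P) = 10 (I(P) = 12 - 2 = 10)
Q = ⅒ (Q = 1/10 = ⅒ ≈ 0.10000)
-350*((8 + 3)*10 + Q) = -350*((8 + 3)*10 + ⅒) = -350*(11*10 + ⅒) = -350*(110 + ⅒) = -350*1101/10 = -38535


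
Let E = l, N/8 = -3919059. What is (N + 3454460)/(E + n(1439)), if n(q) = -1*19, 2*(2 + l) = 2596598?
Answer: -13949006/649139 ≈ -21.488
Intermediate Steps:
N = -31352472 (N = 8*(-3919059) = -31352472)
l = 1298297 (l = -2 + (½)*2596598 = -2 + 1298299 = 1298297)
E = 1298297
n(q) = -19
(N + 3454460)/(E + n(1439)) = (-31352472 + 3454460)/(1298297 - 19) = -27898012/1298278 = -27898012*1/1298278 = -13949006/649139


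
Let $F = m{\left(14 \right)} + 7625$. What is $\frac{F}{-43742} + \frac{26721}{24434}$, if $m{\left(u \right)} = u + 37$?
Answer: $\frac{490637299}{534396014} \approx 0.91812$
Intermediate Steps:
$m{\left(u \right)} = 37 + u$
$F = 7676$ ($F = \left(37 + 14\right) + 7625 = 51 + 7625 = 7676$)
$\frac{F}{-43742} + \frac{26721}{24434} = \frac{7676}{-43742} + \frac{26721}{24434} = 7676 \left(- \frac{1}{43742}\right) + 26721 \cdot \frac{1}{24434} = - \frac{3838}{21871} + \frac{26721}{24434} = \frac{490637299}{534396014}$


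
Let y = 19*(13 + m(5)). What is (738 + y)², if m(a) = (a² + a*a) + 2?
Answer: 3892729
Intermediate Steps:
m(a) = 2 + 2*a² (m(a) = (a² + a²) + 2 = 2*a² + 2 = 2 + 2*a²)
y = 1235 (y = 19*(13 + (2 + 2*5²)) = 19*(13 + (2 + 2*25)) = 19*(13 + (2 + 50)) = 19*(13 + 52) = 19*65 = 1235)
(738 + y)² = (738 + 1235)² = 1973² = 3892729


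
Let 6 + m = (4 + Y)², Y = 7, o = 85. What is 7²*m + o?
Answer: 5720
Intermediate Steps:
m = 115 (m = -6 + (4 + 7)² = -6 + 11² = -6 + 121 = 115)
7²*m + o = 7²*115 + 85 = 49*115 + 85 = 5635 + 85 = 5720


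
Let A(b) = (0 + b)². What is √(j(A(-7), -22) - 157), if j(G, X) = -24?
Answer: I*√181 ≈ 13.454*I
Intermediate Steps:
A(b) = b²
√(j(A(-7), -22) - 157) = √(-24 - 157) = √(-181) = I*√181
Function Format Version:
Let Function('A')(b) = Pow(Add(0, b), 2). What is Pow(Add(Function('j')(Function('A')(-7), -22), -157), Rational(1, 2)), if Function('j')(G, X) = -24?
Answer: Mul(I, Pow(181, Rational(1, 2))) ≈ Mul(13.454, I)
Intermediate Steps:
Function('A')(b) = Pow(b, 2)
Pow(Add(Function('j')(Function('A')(-7), -22), -157), Rational(1, 2)) = Pow(Add(-24, -157), Rational(1, 2)) = Pow(-181, Rational(1, 2)) = Mul(I, Pow(181, Rational(1, 2)))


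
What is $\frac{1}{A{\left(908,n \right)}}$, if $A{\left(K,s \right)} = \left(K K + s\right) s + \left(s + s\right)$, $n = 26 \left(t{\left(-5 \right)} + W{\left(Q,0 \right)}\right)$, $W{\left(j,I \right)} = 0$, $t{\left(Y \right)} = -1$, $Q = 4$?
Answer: $- \frac{1}{21435440} \approx -4.6652 \cdot 10^{-8}$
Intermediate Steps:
$n = -26$ ($n = 26 \left(-1 + 0\right) = 26 \left(-1\right) = -26$)
$A{\left(K,s \right)} = 2 s + s \left(s + K^{2}\right)$ ($A{\left(K,s \right)} = \left(K^{2} + s\right) s + 2 s = \left(s + K^{2}\right) s + 2 s = s \left(s + K^{2}\right) + 2 s = 2 s + s \left(s + K^{2}\right)$)
$\frac{1}{A{\left(908,n \right)}} = \frac{1}{\left(-26\right) \left(2 - 26 + 908^{2}\right)} = \frac{1}{\left(-26\right) \left(2 - 26 + 824464\right)} = \frac{1}{\left(-26\right) 824440} = \frac{1}{-21435440} = - \frac{1}{21435440}$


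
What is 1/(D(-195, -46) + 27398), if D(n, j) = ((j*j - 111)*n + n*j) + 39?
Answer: -1/354568 ≈ -2.8203e-6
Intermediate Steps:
D(n, j) = 39 + j*n + n*(-111 + j²) (D(n, j) = ((j² - 111)*n + j*n) + 39 = ((-111 + j²)*n + j*n) + 39 = (n*(-111 + j²) + j*n) + 39 = (j*n + n*(-111 + j²)) + 39 = 39 + j*n + n*(-111 + j²))
1/(D(-195, -46) + 27398) = 1/((39 - 111*(-195) - 46*(-195) - 195*(-46)²) + 27398) = 1/((39 + 21645 + 8970 - 195*2116) + 27398) = 1/((39 + 21645 + 8970 - 412620) + 27398) = 1/(-381966 + 27398) = 1/(-354568) = -1/354568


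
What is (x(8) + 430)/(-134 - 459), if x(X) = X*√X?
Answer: -430/593 - 16*√2/593 ≈ -0.76328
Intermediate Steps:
x(X) = X^(3/2)
(x(8) + 430)/(-134 - 459) = (8^(3/2) + 430)/(-134 - 459) = (16*√2 + 430)/(-593) = (430 + 16*√2)*(-1/593) = -430/593 - 16*√2/593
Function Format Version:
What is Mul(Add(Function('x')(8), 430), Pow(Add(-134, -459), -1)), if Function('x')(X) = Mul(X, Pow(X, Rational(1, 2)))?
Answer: Add(Rational(-430, 593), Mul(Rational(-16, 593), Pow(2, Rational(1, 2)))) ≈ -0.76328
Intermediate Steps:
Function('x')(X) = Pow(X, Rational(3, 2))
Mul(Add(Function('x')(8), 430), Pow(Add(-134, -459), -1)) = Mul(Add(Pow(8, Rational(3, 2)), 430), Pow(Add(-134, -459), -1)) = Mul(Add(Mul(16, Pow(2, Rational(1, 2))), 430), Pow(-593, -1)) = Mul(Add(430, Mul(16, Pow(2, Rational(1, 2)))), Rational(-1, 593)) = Add(Rational(-430, 593), Mul(Rational(-16, 593), Pow(2, Rational(1, 2))))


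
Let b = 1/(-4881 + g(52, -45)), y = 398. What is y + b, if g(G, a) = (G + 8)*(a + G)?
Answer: 1775477/4461 ≈ 398.00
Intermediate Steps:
g(G, a) = (8 + G)*(G + a)
b = -1/4461 (b = 1/(-4881 + (52**2 + 8*52 + 8*(-45) + 52*(-45))) = 1/(-4881 + (2704 + 416 - 360 - 2340)) = 1/(-4881 + 420) = 1/(-4461) = -1/4461 ≈ -0.00022416)
y + b = 398 - 1/4461 = 1775477/4461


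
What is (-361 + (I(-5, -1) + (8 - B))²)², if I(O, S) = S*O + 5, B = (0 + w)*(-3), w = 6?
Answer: 874225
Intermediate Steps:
B = -18 (B = (0 + 6)*(-3) = 6*(-3) = -18)
I(O, S) = 5 + O*S (I(O, S) = O*S + 5 = 5 + O*S)
(-361 + (I(-5, -1) + (8 - B))²)² = (-361 + ((5 - 5*(-1)) + (8 - 1*(-18)))²)² = (-361 + ((5 + 5) + (8 + 18))²)² = (-361 + (10 + 26)²)² = (-361 + 36²)² = (-361 + 1296)² = 935² = 874225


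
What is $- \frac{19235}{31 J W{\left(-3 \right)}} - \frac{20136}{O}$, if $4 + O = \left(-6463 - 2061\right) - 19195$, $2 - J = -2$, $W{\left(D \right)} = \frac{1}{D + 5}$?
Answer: $- \frac{177334491}{572942} \approx -309.52$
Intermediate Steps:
$W{\left(D \right)} = \frac{1}{5 + D}$
$J = 4$ ($J = 2 - -2 = 2 + 2 = 4$)
$O = -27723$ ($O = -4 - 27719 = -27723$)
$- \frac{19235}{31 J W{\left(-3 \right)}} - \frac{20136}{O} = - \frac{19235}{31 \cdot 4 \frac{1}{5 - 3}} - \frac{20136}{-27723} = - \frac{19235}{124 \cdot \frac{1}{2}} - - \frac{6712}{9241} = - \frac{19235}{124 \cdot \frac{1}{2}} + \frac{6712}{9241} = - \frac{19235}{62} + \frac{6712}{9241} = - \frac{177334491}{572942}$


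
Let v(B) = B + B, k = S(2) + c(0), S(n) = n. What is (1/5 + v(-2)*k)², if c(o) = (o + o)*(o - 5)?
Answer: 1521/25 ≈ 60.840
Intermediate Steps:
c(o) = 2*o*(-5 + o) (c(o) = (2*o)*(-5 + o) = 2*o*(-5 + o))
k = 2 (k = 2 + 2*0*(-5 + 0) = 2 + 2*0*(-5) = 2 + 0 = 2)
v(B) = 2*B
(1/5 + v(-2)*k)² = (1/5 + (2*(-2))*2)² = (⅕ - 4*2)² = (⅕ - 8)² = (-39/5)² = 1521/25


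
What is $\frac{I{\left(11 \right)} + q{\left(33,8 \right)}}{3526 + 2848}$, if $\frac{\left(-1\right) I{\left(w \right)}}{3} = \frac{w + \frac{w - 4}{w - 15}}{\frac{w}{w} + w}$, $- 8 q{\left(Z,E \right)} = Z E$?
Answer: $- \frac{565}{101984} \approx -0.0055401$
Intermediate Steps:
$q{\left(Z,E \right)} = - \frac{E Z}{8}$ ($q{\left(Z,E \right)} = - \frac{Z E}{8} = - \frac{E Z}{8}$)
$I{\left(w \right)} = - \frac{3 \left(w + \frac{-4 + w}{-15 + w}\right)}{1 + w}$ ($I{\left(w \right)} = - 3 \frac{w + \frac{w - 4}{w - 15}}{\frac{w}{w} + w} = - 3 \frac{w + \frac{-4 + w}{-15 + w}}{1 + w} = - \frac{3 \left(w + \frac{-4 + w}{-15 + w}\right)}{1 + w}$)
$\frac{I{\left(11 \right)} + q{\left(33,8 \right)}}{3526 + 2848} = \frac{\frac{3 \left(-4 + 11^{2} - 154\right)}{15 - 11^{2} + 14 \cdot 11} - 1 \cdot 33}{3526 + 2848} = \frac{\frac{3 \left(-4 + 121 - 154\right)}{15 - 121 + 154} - 33}{6374} = \left(3 \frac{1}{15 - 121 + 154} \left(-37\right) - 33\right) \frac{1}{6374} = \left(3 \cdot \frac{1}{48} \left(-37\right) - 33\right) \frac{1}{6374} = \left(- \frac{37}{16} - 33\right) \frac{1}{6374} = \left(- \frac{565}{16}\right) \frac{1}{6374} = - \frac{565}{101984}$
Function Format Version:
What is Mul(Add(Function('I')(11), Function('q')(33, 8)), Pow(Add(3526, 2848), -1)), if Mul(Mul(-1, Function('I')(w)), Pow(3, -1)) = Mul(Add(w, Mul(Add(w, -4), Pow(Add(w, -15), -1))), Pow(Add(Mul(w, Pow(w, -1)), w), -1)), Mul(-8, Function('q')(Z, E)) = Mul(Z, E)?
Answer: Rational(-565, 101984) ≈ -0.0055401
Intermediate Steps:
Function('q')(Z, E) = Mul(Rational(-1, 8), E, Z) (Function('q')(Z, E) = Mul(Rational(-1, 8), Mul(Z, E)) = Mul(Rational(-1, 8), Mul(E, Z)) = Mul(Rational(-1, 8), E, Z))
Function('I')(w) = Mul(-3, Pow(Add(1, w), -1), Add(w, Mul(Pow(Add(-15, w), -1), Add(-4, w)))) (Function('I')(w) = Mul(-3, Mul(Add(w, Mul(Add(w, -4), Pow(Add(w, -15), -1))), Pow(Add(Mul(w, Pow(w, -1)), w), -1))) = Mul(-3, Mul(Add(w, Mul(Add(-4, w), Pow(Add(-15, w), -1))), Pow(Add(1, w), -1))) = Mul(-3, Mul(Add(w, Mul(Pow(Add(-15, w), -1), Add(-4, w))), Pow(Add(1, w), -1))) = Mul(-3, Mul(Pow(Add(1, w), -1), Add(w, Mul(Pow(Add(-15, w), -1), Add(-4, w))))) = Mul(-3, Pow(Add(1, w), -1), Add(w, Mul(Pow(Add(-15, w), -1), Add(-4, w)))))
Mul(Add(Function('I')(11), Function('q')(33, 8)), Pow(Add(3526, 2848), -1)) = Mul(Add(Mul(3, Pow(Add(15, Mul(-1, Pow(11, 2)), Mul(14, 11)), -1), Add(-4, Pow(11, 2), Mul(-14, 11))), Mul(Rational(-1, 8), 8, 33)), Pow(Add(3526, 2848), -1)) = Mul(Add(Mul(3, Pow(Add(15, Mul(-1, 121), 154), -1), Add(-4, 121, -154)), -33), Pow(6374, -1)) = Mul(Add(Mul(3, Pow(Add(15, -121, 154), -1), -37), -33), Rational(1, 6374)) = Mul(Add(Mul(3, Pow(48, -1), -37), -33), Rational(1, 6374)) = Mul(Add(Mul(3, Rational(1, 48), -37), -33), Rational(1, 6374)) = Mul(Add(Rational(-37, 16), -33), Rational(1, 6374)) = Mul(Rational(-565, 16), Rational(1, 6374)) = Rational(-565, 101984)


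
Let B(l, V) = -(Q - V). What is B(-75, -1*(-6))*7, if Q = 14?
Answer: -56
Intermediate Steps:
B(l, V) = -14 + V (B(l, V) = -(14 - V) = -14 + V)
B(-75, -1*(-6))*7 = (-14 - 1*(-6))*7 = (-14 + 6)*7 = -8*7 = -56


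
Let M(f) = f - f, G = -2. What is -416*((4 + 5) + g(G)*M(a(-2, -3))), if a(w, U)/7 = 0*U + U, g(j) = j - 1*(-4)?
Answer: -3744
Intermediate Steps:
g(j) = 4 + j (g(j) = j + 4 = 4 + j)
a(w, U) = 7*U (a(w, U) = 7*(0*U + U) = 7*(0 + U) = 7*U)
M(f) = 0
-416*((4 + 5) + g(G)*M(a(-2, -3))) = -416*((4 + 5) + (4 - 2)*0) = -416*(9 + 2*0) = -416*(9 + 0) = -416*9 = -3744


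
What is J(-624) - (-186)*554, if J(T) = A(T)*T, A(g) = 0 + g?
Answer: 492420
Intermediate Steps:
A(g) = g
J(T) = T**2 (J(T) = T*T = T**2)
J(-624) - (-186)*554 = (-624)**2 - (-186)*554 = 389376 - 1*(-103044) = 389376 + 103044 = 492420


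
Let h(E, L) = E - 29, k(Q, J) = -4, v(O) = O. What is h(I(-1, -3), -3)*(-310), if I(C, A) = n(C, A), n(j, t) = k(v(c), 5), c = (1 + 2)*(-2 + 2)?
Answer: 10230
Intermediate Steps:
c = 0 (c = 3*0 = 0)
n(j, t) = -4
I(C, A) = -4
h(E, L) = -29 + E
h(I(-1, -3), -3)*(-310) = (-29 - 4)*(-310) = -33*(-310) = 10230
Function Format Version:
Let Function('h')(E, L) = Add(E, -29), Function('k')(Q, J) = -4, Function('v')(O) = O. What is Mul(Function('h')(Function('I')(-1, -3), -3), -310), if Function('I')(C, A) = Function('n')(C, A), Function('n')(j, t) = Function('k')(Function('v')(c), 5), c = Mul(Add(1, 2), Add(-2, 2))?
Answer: 10230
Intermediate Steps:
c = 0 (c = Mul(3, 0) = 0)
Function('n')(j, t) = -4
Function('I')(C, A) = -4
Function('h')(E, L) = Add(-29, E)
Mul(Function('h')(Function('I')(-1, -3), -3), -310) = Mul(Add(-29, -4), -310) = Mul(-33, -310) = 10230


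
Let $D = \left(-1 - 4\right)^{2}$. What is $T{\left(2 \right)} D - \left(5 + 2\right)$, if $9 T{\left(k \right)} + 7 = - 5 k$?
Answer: $- \frac{488}{9} \approx -54.222$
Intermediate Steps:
$D = 25$ ($D = \left(-5\right)^{2} = 25$)
$T{\left(k \right)} = - \frac{7}{9} - \frac{5 k}{9}$ ($T{\left(k \right)} = - \frac{7}{9} + \frac{\left(-5\right) k}{9} = - \frac{7}{9} - \frac{5 k}{9}$)
$T{\left(2 \right)} D - \left(5 + 2\right) = \left(- \frac{7}{9} - \frac{10}{9}\right) 25 - \left(5 + 2\right) = \left(- \frac{7}{9} - \frac{10}{9}\right) 25 - 7 = \left(- \frac{17}{9}\right) 25 - 7 = - \frac{425}{9} - 7 = - \frac{488}{9}$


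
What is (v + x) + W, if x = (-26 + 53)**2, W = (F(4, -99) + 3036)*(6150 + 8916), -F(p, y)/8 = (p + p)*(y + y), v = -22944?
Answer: 236634513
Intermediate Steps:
F(p, y) = -32*p*y (F(p, y) = -8*(p + p)*(y + y) = -8*2*p*2*y = -32*p*y)
W = 236656728 (W = (-32*4*(-99) + 3036)*(6150 + 8916) = (12672 + 3036)*15066 = 15708*15066 = 236656728)
x = 729 (x = 27**2 = 729)
(v + x) + W = (-22944 + 729) + 236656728 = -22215 + 236656728 = 236634513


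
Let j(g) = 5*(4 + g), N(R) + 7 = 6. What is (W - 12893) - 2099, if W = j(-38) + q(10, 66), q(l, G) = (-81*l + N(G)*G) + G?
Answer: -15972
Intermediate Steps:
N(R) = -1 (N(R) = -7 + 6 = -1)
j(g) = 20 + 5*g
q(l, G) = -81*l (q(l, G) = (-81*l - G) + G = (-G - 81*l) + G = -81*l)
W = -980 (W = (20 + 5*(-38)) - 81*10 = (20 - 190) - 810 = -170 - 810 = -980)
(W - 12893) - 2099 = (-980 - 12893) - 2099 = -13873 - 2099 = -15972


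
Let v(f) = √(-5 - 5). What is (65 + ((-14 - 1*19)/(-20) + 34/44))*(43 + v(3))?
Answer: 637819/220 + 14833*I*√10/220 ≈ 2899.2 + 213.21*I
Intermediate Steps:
v(f) = I*√10 (v(f) = √(-10) = I*√10)
(65 + ((-14 - 1*19)/(-20) + 34/44))*(43 + v(3)) = (65 + ((-14 - 1*19)/(-20) + 34/44))*(43 + I*√10) = (65 + ((-14 - 19)*(-1/20) + 34*(1/44)))*(43 + I*√10) = (65 + (-33*(-1/20) + 17/22))*(43 + I*√10) = (65 + (33/20 + 17/22))*(43 + I*√10) = (65 + 533/220)*(43 + I*√10) = 14833*(43 + I*√10)/220 = 637819/220 + 14833*I*√10/220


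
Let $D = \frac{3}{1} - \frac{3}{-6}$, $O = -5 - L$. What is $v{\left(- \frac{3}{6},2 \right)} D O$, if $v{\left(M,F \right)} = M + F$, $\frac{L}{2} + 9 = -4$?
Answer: $\frac{441}{4} \approx 110.25$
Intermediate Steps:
$L = -26$ ($L = -18 + 2 \left(-4\right) = -18 - 8 = -26$)
$v{\left(M,F \right)} = F + M$
$O = 21$ ($O = -5 - -26 = -5 + 26 = 21$)
$D = \frac{7}{2}$ ($D = 3 \cdot 1 - - \frac{1}{2} = 3 + \frac{1}{2} = \frac{7}{2} \approx 3.5$)
$v{\left(- \frac{3}{6},2 \right)} D O = \left(2 - \frac{3}{6}\right) \frac{7}{2} \cdot 21 = \left(2 - \frac{1}{2}\right) \frac{7}{2} \cdot 21 = \frac{3}{2} \cdot \frac{7}{2} \cdot 21 = \frac{21}{4} \cdot 21 = \frac{441}{4}$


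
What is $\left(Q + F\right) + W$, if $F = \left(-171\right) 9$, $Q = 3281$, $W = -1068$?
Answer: $674$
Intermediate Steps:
$F = -1539$
$\left(Q + F\right) + W = \left(3281 - 1539\right) - 1068 = 1742 - 1068 = 674$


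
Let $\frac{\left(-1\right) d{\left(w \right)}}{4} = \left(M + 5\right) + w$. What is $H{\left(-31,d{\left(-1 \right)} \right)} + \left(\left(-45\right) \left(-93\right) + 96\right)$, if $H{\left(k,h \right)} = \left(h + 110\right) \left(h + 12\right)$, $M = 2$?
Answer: $3249$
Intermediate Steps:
$d{\left(w \right)} = -28 - 4 w$ ($d{\left(w \right)} = - 4 \left(\left(2 + 5\right) + w\right) = - 4 \left(7 + w\right) = -28 - 4 w$)
$H{\left(k,h \right)} = \left(12 + h\right) \left(110 + h\right)$ ($H{\left(k,h \right)} = \left(110 + h\right) \left(12 + h\right) = \left(12 + h\right) \left(110 + h\right)$)
$H{\left(-31,d{\left(-1 \right)} \right)} + \left(\left(-45\right) \left(-93\right) + 96\right) = \left(1320 + \left(-28 - -4\right)^{2} + 122 \left(-28 - -4\right)\right) + \left(\left(-45\right) \left(-93\right) + 96\right) = \left(1320 + \left(-28 + 4\right)^{2} + 122 \left(-28 + 4\right)\right) + \left(4185 + 96\right) = \left(1320 + \left(-24\right)^{2} + 122 \left(-24\right)\right) + 4281 = \left(1320 + 576 - 2928\right) + 4281 = -1032 + 4281 = 3249$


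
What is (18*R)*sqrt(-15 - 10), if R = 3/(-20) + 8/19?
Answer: 927*I/38 ≈ 24.395*I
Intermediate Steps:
R = 103/380 (R = 3*(-1/20) + 8*(1/19) = -3/20 + 8/19 = 103/380 ≈ 0.27105)
(18*R)*sqrt(-15 - 10) = (18*(103/380))*sqrt(-15 - 10) = 927*sqrt(-25)/190 = 927*(5*I)/190 = 927*I/38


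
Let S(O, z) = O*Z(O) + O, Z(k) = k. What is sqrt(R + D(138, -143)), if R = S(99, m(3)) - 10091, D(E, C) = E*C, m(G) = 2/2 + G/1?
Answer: 5*I*sqrt(797) ≈ 141.16*I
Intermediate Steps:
m(G) = 1 + G (m(G) = 2*(1/2) + G*1 = 1 + G)
D(E, C) = C*E
S(O, z) = O + O**2 (S(O, z) = O*O + O = O**2 + O = O + O**2)
R = -191 (R = 99*(1 + 99) - 10091 = 99*100 - 10091 = 9900 - 10091 = -191)
sqrt(R + D(138, -143)) = sqrt(-191 - 143*138) = sqrt(-191 - 19734) = sqrt(-19925) = 5*I*sqrt(797)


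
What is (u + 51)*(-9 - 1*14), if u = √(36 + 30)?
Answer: -1173 - 23*√66 ≈ -1359.9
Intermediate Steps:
u = √66 ≈ 8.1240
(u + 51)*(-9 - 1*14) = (√66 + 51)*(-9 - 1*14) = (51 + √66)*(-9 - 14) = (51 + √66)*(-23) = -1173 - 23*√66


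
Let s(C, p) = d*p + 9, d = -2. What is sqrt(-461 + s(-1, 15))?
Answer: I*sqrt(482) ≈ 21.954*I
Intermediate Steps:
s(C, p) = 9 - 2*p (s(C, p) = -2*p + 9 = 9 - 2*p)
sqrt(-461 + s(-1, 15)) = sqrt(-461 + (9 - 2*15)) = sqrt(-461 + (9 - 30)) = sqrt(-461 - 21) = sqrt(-482) = I*sqrt(482)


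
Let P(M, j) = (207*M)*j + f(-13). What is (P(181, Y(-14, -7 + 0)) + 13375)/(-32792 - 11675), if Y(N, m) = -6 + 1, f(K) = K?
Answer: 173973/44467 ≈ 3.9124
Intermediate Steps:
Y(N, m) = -5
P(M, j) = -13 + 207*M*j (P(M, j) = (207*M)*j - 13 = 207*M*j - 13 = -13 + 207*M*j)
(P(181, Y(-14, -7 + 0)) + 13375)/(-32792 - 11675) = ((-13 + 207*181*(-5)) + 13375)/(-32792 - 11675) = ((-13 - 187335) + 13375)/(-44467) = (-187348 + 13375)*(-1/44467) = -173973*(-1/44467) = 173973/44467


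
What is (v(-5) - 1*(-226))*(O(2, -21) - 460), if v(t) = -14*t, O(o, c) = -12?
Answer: -139712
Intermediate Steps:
(v(-5) - 1*(-226))*(O(2, -21) - 460) = (-14*(-5) - 1*(-226))*(-12 - 460) = (70 + 226)*(-472) = 296*(-472) = -139712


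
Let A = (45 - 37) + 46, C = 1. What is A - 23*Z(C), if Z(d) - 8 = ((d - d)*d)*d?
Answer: -130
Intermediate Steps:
Z(d) = 8 (Z(d) = 8 + ((d - d)*d)*d = 8 + (0*d)*d = 8 + 0*d = 8 + 0 = 8)
A = 54 (A = 8 + 46 = 54)
A - 23*Z(C) = 54 - 23*8 = 54 - 184 = -130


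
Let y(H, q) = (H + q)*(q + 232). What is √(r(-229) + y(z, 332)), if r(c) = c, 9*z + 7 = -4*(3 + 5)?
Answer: 5*√7383 ≈ 429.62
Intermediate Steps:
z = -13/3 (z = -7/9 + (-4*(3 + 5))/9 = -7/9 + (-4*8)/9 = -7/9 + (⅑)*(-32) = -7/9 - 32/9 = -13/3 ≈ -4.3333)
y(H, q) = (232 + q)*(H + q) (y(H, q) = (H + q)*(232 + q) = (232 + q)*(H + q))
√(r(-229) + y(z, 332)) = √(-229 + (332² + 232*(-13/3) + 232*332 - 13/3*332)) = √(-229 + (110224 - 3016/3 + 77024 - 4316/3)) = √(-229 + 184804) = √184575 = 5*√7383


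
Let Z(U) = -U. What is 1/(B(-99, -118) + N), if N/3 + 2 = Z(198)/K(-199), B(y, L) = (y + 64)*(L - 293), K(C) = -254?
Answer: 127/1826430 ≈ 6.9535e-5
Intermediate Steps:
B(y, L) = (-293 + L)*(64 + y) (B(y, L) = (64 + y)*(-293 + L) = (-293 + L)*(64 + y))
N = -465/127 (N = -6 + 3*(-1*198/(-254)) = -6 + 3*(-198*(-1/254)) = -6 + 3*(99/127) = -6 + 297/127 = -465/127 ≈ -3.6614)
1/(B(-99, -118) + N) = 1/((-18752 - 293*(-99) + 64*(-118) - 118*(-99)) - 465/127) = 1/((-18752 + 29007 - 7552 + 11682) - 465/127) = 1/(14385 - 465/127) = 1/(1826430/127) = 127/1826430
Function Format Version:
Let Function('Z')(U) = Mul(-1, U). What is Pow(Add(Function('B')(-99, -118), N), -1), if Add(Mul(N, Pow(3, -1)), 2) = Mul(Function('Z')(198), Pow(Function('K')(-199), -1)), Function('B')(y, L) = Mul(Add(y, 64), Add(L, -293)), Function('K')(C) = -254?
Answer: Rational(127, 1826430) ≈ 6.9535e-5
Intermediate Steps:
Function('B')(y, L) = Mul(Add(-293, L), Add(64, y)) (Function('B')(y, L) = Mul(Add(64, y), Add(-293, L)) = Mul(Add(-293, L), Add(64, y)))
N = Rational(-465, 127) (N = Add(-6, Mul(3, Mul(Mul(-1, 198), Pow(-254, -1)))) = Add(-6, Mul(3, Mul(-198, Rational(-1, 254)))) = Add(-6, Mul(3, Rational(99, 127))) = Add(-6, Rational(297, 127)) = Rational(-465, 127) ≈ -3.6614)
Pow(Add(Function('B')(-99, -118), N), -1) = Pow(Add(Add(-18752, Mul(-293, -99), Mul(64, -118), Mul(-118, -99)), Rational(-465, 127)), -1) = Pow(Add(Add(-18752, 29007, -7552, 11682), Rational(-465, 127)), -1) = Pow(Add(14385, Rational(-465, 127)), -1) = Pow(Rational(1826430, 127), -1) = Rational(127, 1826430)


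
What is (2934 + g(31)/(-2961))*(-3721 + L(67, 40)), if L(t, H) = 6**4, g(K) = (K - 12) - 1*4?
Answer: -7022443525/987 ≈ -7.1149e+6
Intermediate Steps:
g(K) = -16 + K (g(K) = (-12 + K) - 4 = -16 + K)
L(t, H) = 1296
(2934 + g(31)/(-2961))*(-3721 + L(67, 40)) = (2934 + (-16 + 31)/(-2961))*(-3721 + 1296) = (2934 + 15*(-1/2961))*(-2425) = (2934 - 5/987)*(-2425) = (2895853/987)*(-2425) = -7022443525/987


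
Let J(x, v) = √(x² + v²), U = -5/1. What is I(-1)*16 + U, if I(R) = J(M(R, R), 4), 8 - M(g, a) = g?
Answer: -5 + 16*√97 ≈ 152.58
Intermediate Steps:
M(g, a) = 8 - g
U = -5 (U = -5*1 = -5)
J(x, v) = √(v² + x²)
I(R) = √(16 + (8 - R)²) (I(R) = √(4² + (8 - R)²) = √(16 + (8 - R)²))
I(-1)*16 + U = √(16 + (-8 - 1)²)*16 - 5 = √(16 + (-9)²)*16 - 5 = √(16 + 81)*16 - 5 = √97*16 - 5 = 16*√97 - 5 = -5 + 16*√97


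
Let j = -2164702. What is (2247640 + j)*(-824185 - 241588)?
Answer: -88393081074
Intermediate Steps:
(2247640 + j)*(-824185 - 241588) = (2247640 - 2164702)*(-824185 - 241588) = 82938*(-1065773) = -88393081074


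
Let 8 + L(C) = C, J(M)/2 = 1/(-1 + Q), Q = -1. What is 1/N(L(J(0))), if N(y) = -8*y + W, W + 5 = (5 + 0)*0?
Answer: 1/67 ≈ 0.014925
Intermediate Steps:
J(M) = -1 (J(M) = 2/(-1 - 1) = 2/(-2) = 2*(-½) = -1)
W = -5 (W = -5 + (5 + 0)*0 = -5 + 5*0 = -5 + 0 = -5)
L(C) = -8 + C
N(y) = -5 - 8*y (N(y) = -8*y - 5 = -5 - 8*y)
1/N(L(J(0))) = 1/(-5 - 8*(-8 - 1)) = 1/(-5 - 8*(-9)) = 1/(-5 + 72) = 1/67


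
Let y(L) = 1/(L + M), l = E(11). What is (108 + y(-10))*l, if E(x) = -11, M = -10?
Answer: -23749/20 ≈ -1187.4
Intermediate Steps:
l = -11
y(L) = 1/(-10 + L) (y(L) = 1/(L - 10) = 1/(-10 + L))
(108 + y(-10))*l = (108 + 1/(-10 - 10))*(-11) = (108 + 1/(-20))*(-11) = (108 - 1/20)*(-11) = (2159/20)*(-11) = -23749/20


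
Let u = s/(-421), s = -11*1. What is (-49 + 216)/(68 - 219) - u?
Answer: -71968/63571 ≈ -1.1321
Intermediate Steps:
s = -11
u = 11/421 (u = -11/(-421) = -11*(-1/421) = 11/421 ≈ 0.026128)
(-49 + 216)/(68 - 219) - u = (-49 + 216)/(68 - 219) - 1*11/421 = 167/(-151) - 11/421 = 167*(-1/151) - 11/421 = -167/151 - 11/421 = -71968/63571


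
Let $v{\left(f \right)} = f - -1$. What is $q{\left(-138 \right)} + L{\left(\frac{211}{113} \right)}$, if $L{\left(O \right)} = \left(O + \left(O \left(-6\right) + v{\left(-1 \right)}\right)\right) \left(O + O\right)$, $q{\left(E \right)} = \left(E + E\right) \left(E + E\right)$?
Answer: $\frac{972246134}{12769} \approx 76141.0$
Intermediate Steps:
$v{\left(f \right)} = 1 + f$ ($v{\left(f \right)} = f + 1 = 1 + f$)
$q{\left(E \right)} = 4 E^{2}$ ($q{\left(E \right)} = 2 E 2 E = 4 E^{2}$)
$L{\left(O \right)} = - 10 O^{2}$ ($L{\left(O \right)} = \left(O + \left(O \left(-6\right) + \left(1 - 1\right)\right)\right) \left(O + O\right) = \left(O + \left(- 6 O + 0\right)\right) 2 O = \left(O - 6 O\right) 2 O = - 5 O 2 O = - 10 O^{2}$)
$q{\left(-138 \right)} + L{\left(\frac{211}{113} \right)} = 4 \left(-138\right)^{2} - 10 \left(\frac{211}{113}\right)^{2} = 4 \cdot 19044 - 10 \left(211 \cdot \frac{1}{113}\right)^{2} = 76176 - 10 \left(\frac{211}{113}\right)^{2} = 76176 - \frac{445210}{12769} = \frac{972246134}{12769}$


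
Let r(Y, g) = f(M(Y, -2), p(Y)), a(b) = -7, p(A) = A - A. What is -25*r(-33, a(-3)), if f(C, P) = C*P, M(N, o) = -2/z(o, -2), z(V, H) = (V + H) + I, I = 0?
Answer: 0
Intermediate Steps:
p(A) = 0
z(V, H) = H + V (z(V, H) = (V + H) + 0 = (H + V) + 0 = H + V)
M(N, o) = -2/(-2 + o)
r(Y, g) = 0 (r(Y, g) = -2/(-2 - 2)*0 = -2/(-4)*0 = -2*(-1/4)*0 = (1/2)*0 = 0)
-25*r(-33, a(-3)) = -25*0 = 0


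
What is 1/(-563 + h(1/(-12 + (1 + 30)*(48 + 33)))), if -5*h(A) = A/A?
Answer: -5/2816 ≈ -0.0017756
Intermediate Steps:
h(A) = -1/5 (h(A) = -A/(5*A) = -1/5*1 = -1/5)
1/(-563 + h(1/(-12 + (1 + 30)*(48 + 33)))) = 1/(-563 - 1/5) = 1/(-2816/5) = -5/2816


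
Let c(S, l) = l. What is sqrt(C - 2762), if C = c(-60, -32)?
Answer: I*sqrt(2794) ≈ 52.858*I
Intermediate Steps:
C = -32
sqrt(C - 2762) = sqrt(-32 - 2762) = sqrt(-2794) = I*sqrt(2794)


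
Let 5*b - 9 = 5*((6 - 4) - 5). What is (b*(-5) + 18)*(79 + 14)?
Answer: 2232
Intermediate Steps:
b = -6/5 (b = 9/5 + (5*((6 - 4) - 5))/5 = 9/5 + (5*(2 - 5))/5 = 9/5 + (5*(-3))/5 = 9/5 + (⅕)*(-15) = 9/5 - 3 = -6/5 ≈ -1.2000)
(b*(-5) + 18)*(79 + 14) = (-6/5*(-5) + 18)*(79 + 14) = (6 + 18)*93 = 24*93 = 2232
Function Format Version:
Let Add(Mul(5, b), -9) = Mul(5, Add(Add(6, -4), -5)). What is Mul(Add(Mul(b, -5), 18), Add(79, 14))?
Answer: 2232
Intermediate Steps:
b = Rational(-6, 5) (b = Add(Rational(9, 5), Mul(Rational(1, 5), Mul(5, Add(Add(6, -4), -5)))) = Add(Rational(9, 5), Mul(Rational(1, 5), Mul(5, Add(2, -5)))) = Add(Rational(9, 5), Mul(Rational(1, 5), Mul(5, -3))) = Add(Rational(9, 5), Mul(Rational(1, 5), -15)) = Add(Rational(9, 5), -3) = Rational(-6, 5) ≈ -1.2000)
Mul(Add(Mul(b, -5), 18), Add(79, 14)) = Mul(Add(Mul(Rational(-6, 5), -5), 18), Add(79, 14)) = Mul(Add(6, 18), 93) = Mul(24, 93) = 2232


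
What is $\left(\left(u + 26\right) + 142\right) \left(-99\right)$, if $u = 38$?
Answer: $-20394$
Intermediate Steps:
$\left(\left(u + 26\right) + 142\right) \left(-99\right) = \left(\left(38 + 26\right) + 142\right) \left(-99\right) = \left(64 + 142\right) \left(-99\right) = 206 \left(-99\right) = -20394$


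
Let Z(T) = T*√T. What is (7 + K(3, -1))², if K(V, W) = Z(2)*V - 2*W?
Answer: 153 + 108*√2 ≈ 305.73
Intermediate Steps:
Z(T) = T^(3/2)
K(V, W) = -2*W + 2*V*√2 (K(V, W) = 2^(3/2)*V - 2*W = (2*√2)*V - 2*W = 2*V*√2 - 2*W = -2*W + 2*V*√2)
(7 + K(3, -1))² = (7 + (-2*(-1) + 2*3*√2))² = (7 + (2 + 6*√2))² = (9 + 6*√2)²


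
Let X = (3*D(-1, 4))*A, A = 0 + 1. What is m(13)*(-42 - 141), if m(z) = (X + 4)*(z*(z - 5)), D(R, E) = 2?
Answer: -190320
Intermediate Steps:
A = 1
X = 6 (X = (3*2)*1 = 6*1 = 6)
m(z) = 10*z*(-5 + z) (m(z) = (6 + 4)*(z*(z - 5)) = 10*(z*(-5 + z)) = 10*z*(-5 + z))
m(13)*(-42 - 141) = (10*13*(-5 + 13))*(-42 - 141) = (10*13*8)*(-183) = 1040*(-183) = -190320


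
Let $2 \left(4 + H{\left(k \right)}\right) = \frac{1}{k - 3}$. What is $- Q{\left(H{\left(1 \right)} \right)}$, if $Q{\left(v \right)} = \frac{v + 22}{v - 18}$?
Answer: $\frac{71}{89} \approx 0.79775$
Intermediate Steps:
$H{\left(k \right)} = -4 + \frac{1}{2 \left(-3 + k\right)}$ ($H{\left(k \right)} = -4 + \frac{1}{2 \left(k - 3\right)} = -4 + \frac{1}{2 \left(-3 + k\right)}$)
$Q{\left(v \right)} = \frac{22 + v}{-18 + v}$
$- Q{\left(H{\left(1 \right)} \right)} = - \frac{22 + \frac{25 - 8}{2 \left(-3 + 1\right)}}{-18 + \frac{25 - 8}{2 \left(-3 + 1\right)}} = - \frac{22 + \frac{25 - 8}{2 \left(-2\right)}}{-18 + \frac{25 - 8}{2 \left(-2\right)}} = - \frac{22 + \frac{1}{2} \left(- \frac{1}{2}\right) 17}{-18 + \frac{1}{2} \left(- \frac{1}{2}\right) 17} = - \frac{22 - \frac{17}{4}}{-18 - \frac{17}{4}} = - \frac{71}{\left(- \frac{89}{4}\right) 4} = - \frac{\left(-4\right) 71}{89 \cdot 4} = \left(-1\right) \left(- \frac{71}{89}\right) = \frac{71}{89}$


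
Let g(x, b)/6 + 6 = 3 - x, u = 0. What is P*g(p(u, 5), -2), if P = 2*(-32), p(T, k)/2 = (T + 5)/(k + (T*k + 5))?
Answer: 1536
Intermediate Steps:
p(T, k) = 2*(5 + T)/(5 + k + T*k) (p(T, k) = 2*((T + 5)/(k + (T*k + 5))) = 2*((5 + T)/(k + (5 + T*k))) = 2*((5 + T)/(5 + k + T*k)) = 2*(5 + T)/(5 + k + T*k))
g(x, b) = -18 - 6*x (g(x, b) = -36 + 6*(3 - x) = -36 + (18 - 6*x) = -18 - 6*x)
P = -64
P*g(p(u, 5), -2) = -64*(-18 - 12*(5 + 0)/(5 + 5 + 0*5)) = -64*(-18 - 12*5/(5 + 5 + 0)) = -64*(-18 - 12*5/10) = -64*(-18 - 6*1) = -64*(-18 - 6) = -64*(-24) = 1536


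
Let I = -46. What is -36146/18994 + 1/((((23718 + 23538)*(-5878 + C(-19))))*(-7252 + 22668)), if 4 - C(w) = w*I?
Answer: -88845202591277081/46686376861022976 ≈ -1.9030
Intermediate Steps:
C(w) = 4 + 46*w (C(w) = 4 - w*(-46) = 4 - (-46)*w = 4 + 46*w)
-36146/18994 + 1/((((23718 + 23538)*(-5878 + C(-19))))*(-7252 + 22668)) = -36146/18994 + 1/((((23718 + 23538)*(-5878 + (4 + 46*(-19)))))*(-7252 + 22668)) = -36146*1/18994 + 1/((47256*(-5878 + (4 - 874)))*15416) = -18073/9497 + (1/15416)/(47256*(-5878 - 870)) = -18073/9497 + (1/15416)/(47256*(-6748)) = -18073/9497 + (1/15416)/(-318883488) = -18073/9497 - 1/318883488*1/15416 = -18073/9497 - 1/4915907851008 = -88845202591277081/46686376861022976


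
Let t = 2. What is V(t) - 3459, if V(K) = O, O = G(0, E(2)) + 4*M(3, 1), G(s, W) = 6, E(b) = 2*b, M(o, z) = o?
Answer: -3441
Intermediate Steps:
O = 18 (O = 6 + 4*3 = 6 + 12 = 18)
V(K) = 18
V(t) - 3459 = 18 - 3459 = -3441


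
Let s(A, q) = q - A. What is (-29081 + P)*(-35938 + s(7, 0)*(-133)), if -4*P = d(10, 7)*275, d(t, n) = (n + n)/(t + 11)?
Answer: 2039286109/2 ≈ 1.0196e+9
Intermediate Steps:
d(t, n) = 2*n/(11 + t) (d(t, n) = (2*n)/(11 + t) = 2*n/(11 + t))
P = -275/6 (P = -2*7/(11 + 10)*275/4 = -2*7/21*275/4 = -2*7*(1/21)*275/4 = -275/6 ≈ -45.833)
(-29081 + P)*(-35938 + s(7, 0)*(-133)) = (-29081 - 275/6)*(-35938 + (0 - 1*7)*(-133)) = -174761*(-35938 + (0 - 7)*(-133))/6 = -174761*(-35938 - 7*(-133))/6 = -174761*(-35938 + 931)/6 = -174761/6*(-35007) = 2039286109/2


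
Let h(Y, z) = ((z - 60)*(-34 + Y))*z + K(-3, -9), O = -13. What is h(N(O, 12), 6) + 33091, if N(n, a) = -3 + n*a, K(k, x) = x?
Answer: 95614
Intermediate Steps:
N(n, a) = -3 + a*n
h(Y, z) = -9 + z*(-60 + z)*(-34 + Y) (h(Y, z) = ((z - 60)*(-34 + Y))*z - 9 = ((-60 + z)*(-34 + Y))*z - 9 = z*(-60 + z)*(-34 + Y) - 9 = -9 + z*(-60 + z)*(-34 + Y))
h(N(O, 12), 6) + 33091 = (-9 - 34*6² + 2040*6 + (-3 + 12*(-13))*6² - 60*(-3 + 12*(-13))*6) + 33091 = (-9 - 34*36 + 12240 + (-3 - 156)*36 - 60*(-3 - 156)*6) + 33091 = (-9 - 1224 + 12240 - 159*36 - 60*(-159)*6) + 33091 = (-9 - 1224 + 12240 - 5724 + 57240) + 33091 = 62523 + 33091 = 95614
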